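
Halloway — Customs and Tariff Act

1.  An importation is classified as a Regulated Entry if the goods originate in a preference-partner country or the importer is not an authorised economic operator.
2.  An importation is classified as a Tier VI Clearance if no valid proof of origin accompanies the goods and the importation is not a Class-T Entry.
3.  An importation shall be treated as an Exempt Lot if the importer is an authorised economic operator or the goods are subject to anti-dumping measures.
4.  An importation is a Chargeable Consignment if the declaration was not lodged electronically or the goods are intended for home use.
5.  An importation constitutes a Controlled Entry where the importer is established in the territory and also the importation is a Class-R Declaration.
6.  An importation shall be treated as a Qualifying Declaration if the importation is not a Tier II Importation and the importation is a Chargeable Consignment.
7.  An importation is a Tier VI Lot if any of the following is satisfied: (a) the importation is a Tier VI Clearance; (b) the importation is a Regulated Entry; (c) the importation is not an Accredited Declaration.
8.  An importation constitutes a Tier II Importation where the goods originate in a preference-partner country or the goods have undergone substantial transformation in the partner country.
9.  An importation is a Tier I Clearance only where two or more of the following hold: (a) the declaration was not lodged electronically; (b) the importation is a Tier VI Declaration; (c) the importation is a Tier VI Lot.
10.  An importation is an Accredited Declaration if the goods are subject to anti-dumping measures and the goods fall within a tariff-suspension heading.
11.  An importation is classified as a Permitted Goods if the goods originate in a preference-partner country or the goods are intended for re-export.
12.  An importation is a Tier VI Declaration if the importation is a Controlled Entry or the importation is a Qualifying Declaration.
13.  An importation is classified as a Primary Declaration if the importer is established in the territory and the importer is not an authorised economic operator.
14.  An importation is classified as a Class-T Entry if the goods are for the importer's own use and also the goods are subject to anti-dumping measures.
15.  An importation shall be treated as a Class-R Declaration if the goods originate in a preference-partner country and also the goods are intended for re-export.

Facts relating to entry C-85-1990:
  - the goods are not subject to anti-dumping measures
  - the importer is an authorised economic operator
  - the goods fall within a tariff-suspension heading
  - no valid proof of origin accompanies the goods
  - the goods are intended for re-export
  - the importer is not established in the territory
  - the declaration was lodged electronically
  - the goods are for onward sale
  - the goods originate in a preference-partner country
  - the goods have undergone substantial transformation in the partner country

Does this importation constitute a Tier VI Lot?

paragraph 14 — Class-T Entry: [the goods are for the importer's own use? no] AND [the goods are subject to anti-dumping measures? no] → not satisfied.
paragraph 2 — Tier VI Clearance: [no valid proof of origin accompanies the goods? yes] AND [not a Class-T Entry (paragraph 14)? yes] → satisfied.
paragraph 1 — Regulated Entry: [the goods originate in a preference-partner country? yes] OR [the importer is not an authorised economic operator? no] → satisfied.
paragraph 10 — Accredited Declaration: [the goods are subject to anti-dumping measures? no] AND [the goods fall within a tariff-suspension heading? yes] → not satisfied.
paragraph 7 — Tier VI Lot: [Tier VI Clearance (paragraph 2)? yes] OR [Regulated Entry (paragraph 1)? yes] OR [not an Accredited Declaration (paragraph 10)? yes] → satisfied.

Yes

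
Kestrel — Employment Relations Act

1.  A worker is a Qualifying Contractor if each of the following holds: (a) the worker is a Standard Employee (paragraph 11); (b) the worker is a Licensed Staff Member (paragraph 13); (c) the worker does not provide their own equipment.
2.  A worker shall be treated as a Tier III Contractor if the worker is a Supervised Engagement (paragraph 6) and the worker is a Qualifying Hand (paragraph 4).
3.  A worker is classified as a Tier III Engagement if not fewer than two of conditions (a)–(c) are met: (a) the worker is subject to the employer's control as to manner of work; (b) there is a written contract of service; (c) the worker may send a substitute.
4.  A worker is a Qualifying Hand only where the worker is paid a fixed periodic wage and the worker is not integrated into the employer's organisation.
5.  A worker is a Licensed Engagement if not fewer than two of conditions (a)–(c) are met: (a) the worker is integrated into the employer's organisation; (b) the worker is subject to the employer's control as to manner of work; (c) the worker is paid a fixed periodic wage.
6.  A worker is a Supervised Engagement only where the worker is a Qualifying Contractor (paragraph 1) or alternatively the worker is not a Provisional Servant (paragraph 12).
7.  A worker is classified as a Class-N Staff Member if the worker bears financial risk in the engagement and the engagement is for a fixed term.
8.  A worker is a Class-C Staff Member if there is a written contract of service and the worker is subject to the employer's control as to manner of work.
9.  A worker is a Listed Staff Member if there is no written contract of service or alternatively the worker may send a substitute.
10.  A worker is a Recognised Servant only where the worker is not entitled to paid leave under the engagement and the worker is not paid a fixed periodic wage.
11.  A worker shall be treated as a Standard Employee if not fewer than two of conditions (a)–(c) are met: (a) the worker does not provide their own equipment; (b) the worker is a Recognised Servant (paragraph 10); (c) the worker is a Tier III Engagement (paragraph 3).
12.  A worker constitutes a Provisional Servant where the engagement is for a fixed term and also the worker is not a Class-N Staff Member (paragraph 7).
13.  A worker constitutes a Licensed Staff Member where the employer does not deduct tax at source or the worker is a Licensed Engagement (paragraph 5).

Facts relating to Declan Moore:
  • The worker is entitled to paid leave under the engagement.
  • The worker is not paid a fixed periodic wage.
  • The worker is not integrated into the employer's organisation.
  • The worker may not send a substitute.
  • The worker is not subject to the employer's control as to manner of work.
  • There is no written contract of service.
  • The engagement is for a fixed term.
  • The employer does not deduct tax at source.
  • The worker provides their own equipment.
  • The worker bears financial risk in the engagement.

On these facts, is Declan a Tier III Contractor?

paragraph 10 — Recognised Servant: [the worker is not entitled to paid leave under the engagement? no] AND [the worker is not paid a fixed periodic wage? yes] → not satisfied.
paragraph 3 — Tier III Engagement: the worker is subject to the employer's control as to manner of work? no; there is a written contract of service? no; the worker may send a substitute? no — 0 of 3 hold (need ≥2) → not satisfied.
paragraph 11 — Standard Employee: the worker does not provide their own equipment? no; Recognised Servant (paragraph 10)? no; Tier III Engagement (paragraph 3)? no — 0 of 3 hold (need ≥2) → not satisfied.
paragraph 5 — Licensed Engagement: the worker is integrated into the employer's organisation? no; the worker is subject to the employer's control as to manner of work? no; the worker is paid a fixed periodic wage? no — 0 of 3 hold (need ≥2) → not satisfied.
paragraph 13 — Licensed Staff Member: [the employer does not deduct tax at source? yes] OR [Licensed Engagement (paragraph 5)? no] → satisfied.
paragraph 1 — Qualifying Contractor: [Standard Employee (paragraph 11)? no] AND [Licensed Staff Member (paragraph 13)? yes] AND [the worker does not provide their own equipment? no] → not satisfied.
paragraph 7 — Class-N Staff Member: [the worker bears financial risk in the engagement? yes] AND [the engagement is for a fixed term? yes] → satisfied.
paragraph 12 — Provisional Servant: [the engagement is for a fixed term? yes] AND [not a Class-N Staff Member (paragraph 7)? no] → not satisfied.
paragraph 6 — Supervised Engagement: [Qualifying Contractor (paragraph 1)? no] OR [not a Provisional Servant (paragraph 12)? yes] → satisfied.
paragraph 4 — Qualifying Hand: [the worker is paid a fixed periodic wage? no] AND [the worker is not integrated into the employer's organisation? yes] → not satisfied.
paragraph 2 — Tier III Contractor: [Supervised Engagement (paragraph 6)? yes] AND [Qualifying Hand (paragraph 4)? no] → not satisfied.

No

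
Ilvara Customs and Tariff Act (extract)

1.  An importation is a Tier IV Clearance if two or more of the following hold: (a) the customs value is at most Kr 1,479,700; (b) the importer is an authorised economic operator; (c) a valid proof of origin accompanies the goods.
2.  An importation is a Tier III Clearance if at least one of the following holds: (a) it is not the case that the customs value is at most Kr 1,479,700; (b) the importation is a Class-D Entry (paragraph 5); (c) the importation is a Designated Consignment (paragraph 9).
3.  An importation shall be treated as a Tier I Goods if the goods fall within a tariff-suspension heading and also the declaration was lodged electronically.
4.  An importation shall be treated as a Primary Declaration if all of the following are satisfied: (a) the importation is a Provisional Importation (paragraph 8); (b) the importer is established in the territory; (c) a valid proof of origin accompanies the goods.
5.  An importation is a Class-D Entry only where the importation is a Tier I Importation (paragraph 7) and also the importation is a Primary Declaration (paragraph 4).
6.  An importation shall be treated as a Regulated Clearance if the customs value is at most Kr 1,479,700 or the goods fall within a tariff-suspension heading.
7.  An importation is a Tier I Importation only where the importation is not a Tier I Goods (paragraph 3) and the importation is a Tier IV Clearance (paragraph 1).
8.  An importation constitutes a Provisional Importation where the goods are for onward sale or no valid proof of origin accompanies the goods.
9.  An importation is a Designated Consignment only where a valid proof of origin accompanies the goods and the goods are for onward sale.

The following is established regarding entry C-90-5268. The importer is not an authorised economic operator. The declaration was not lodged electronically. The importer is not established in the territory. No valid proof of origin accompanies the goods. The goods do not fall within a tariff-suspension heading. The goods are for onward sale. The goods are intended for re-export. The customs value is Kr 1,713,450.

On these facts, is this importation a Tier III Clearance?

Yes

paragraph 3 — Tier I Goods: [the goods fall within a tariff-suspension heading? no] AND [the declaration was lodged electronically? no] → not satisfied.
paragraph 1 — Tier IV Clearance: customs value: Kr 1,713,450 ≤ Kr 1,479,700? no; the importer is an authorised economic operator? no; a valid proof of origin accompanies the goods? no — 0 of 3 hold (need ≥2) → not satisfied.
paragraph 7 — Tier I Importation: [not a Tier I Goods (paragraph 3)? yes] AND [Tier IV Clearance (paragraph 1)? no] → not satisfied.
paragraph 8 — Provisional Importation: [the goods are for onward sale? yes] OR [no valid proof of origin accompanies the goods? yes] → satisfied.
paragraph 4 — Primary Declaration: [Provisional Importation (paragraph 8)? yes] AND [the importer is established in the territory? no] AND [a valid proof of origin accompanies the goods? no] → not satisfied.
paragraph 5 — Class-D Entry: [Tier I Importation (paragraph 7)? no] AND [Primary Declaration (paragraph 4)? no] → not satisfied.
paragraph 9 — Designated Consignment: [a valid proof of origin accompanies the goods? no] AND [the goods are for onward sale? yes] → not satisfied.
paragraph 2 — Tier III Clearance: [customs value: Kr 1,713,450 ≤ Kr 1,479,700? no, so negated condition yes] OR [Class-D Entry (paragraph 5)? no] OR [Designated Consignment (paragraph 9)? no] → satisfied.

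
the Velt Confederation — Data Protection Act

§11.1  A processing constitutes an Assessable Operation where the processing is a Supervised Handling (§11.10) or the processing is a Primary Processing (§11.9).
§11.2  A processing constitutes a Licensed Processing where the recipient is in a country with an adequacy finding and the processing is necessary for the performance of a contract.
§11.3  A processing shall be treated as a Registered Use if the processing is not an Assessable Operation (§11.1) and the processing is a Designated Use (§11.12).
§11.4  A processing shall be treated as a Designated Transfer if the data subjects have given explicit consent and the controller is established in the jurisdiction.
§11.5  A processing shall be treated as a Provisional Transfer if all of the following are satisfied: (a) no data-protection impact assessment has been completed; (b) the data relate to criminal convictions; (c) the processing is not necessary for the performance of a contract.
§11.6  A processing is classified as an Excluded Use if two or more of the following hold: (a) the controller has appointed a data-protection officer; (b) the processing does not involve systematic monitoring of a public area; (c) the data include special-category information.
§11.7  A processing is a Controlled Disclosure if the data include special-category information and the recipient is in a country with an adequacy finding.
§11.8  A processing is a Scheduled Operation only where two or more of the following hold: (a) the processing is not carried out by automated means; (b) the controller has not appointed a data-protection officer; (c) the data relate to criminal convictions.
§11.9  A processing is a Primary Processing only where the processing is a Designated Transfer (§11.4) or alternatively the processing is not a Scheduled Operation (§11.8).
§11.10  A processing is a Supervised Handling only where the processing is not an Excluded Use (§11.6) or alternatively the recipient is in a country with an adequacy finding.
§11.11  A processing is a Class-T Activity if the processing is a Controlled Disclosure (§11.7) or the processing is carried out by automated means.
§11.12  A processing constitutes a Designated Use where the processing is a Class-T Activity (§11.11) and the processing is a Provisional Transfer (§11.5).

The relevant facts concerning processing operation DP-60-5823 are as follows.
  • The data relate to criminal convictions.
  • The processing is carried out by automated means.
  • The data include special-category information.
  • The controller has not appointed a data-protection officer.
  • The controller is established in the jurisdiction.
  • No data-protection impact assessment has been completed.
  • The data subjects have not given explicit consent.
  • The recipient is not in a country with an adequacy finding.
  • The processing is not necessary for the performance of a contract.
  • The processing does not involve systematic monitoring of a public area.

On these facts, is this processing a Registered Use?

§11.6 — Excluded Use: the controller has appointed a data-protection officer? no; the processing does not involve systematic monitoring of a public area? yes; the data include special-category information? yes — 2 of 3 hold (need ≥2) → satisfied.
§11.10 — Supervised Handling: [not an Excluded Use (§11.6)? no] OR [the recipient is in a country with an adequacy finding? no] → not satisfied.
§11.4 — Designated Transfer: [the data subjects have given explicit consent? no] AND [the controller is established in the jurisdiction? yes] → not satisfied.
§11.8 — Scheduled Operation: the processing is not carried out by automated means? no; the controller has not appointed a data-protection officer? yes; the data relate to criminal convictions? yes — 2 of 3 hold (need ≥2) → satisfied.
§11.9 — Primary Processing: [Designated Transfer (§11.4)? no] OR [not a Scheduled Operation (§11.8)? no] → not satisfied.
§11.1 — Assessable Operation: [Supervised Handling (§11.10)? no] OR [Primary Processing (§11.9)? no] → not satisfied.
§11.7 — Controlled Disclosure: [the data include special-category information? yes] AND [the recipient is in a country with an adequacy finding? no] → not satisfied.
§11.11 — Class-T Activity: [Controlled Disclosure (§11.7)? no] OR [the processing is carried out by automated means? yes] → satisfied.
§11.5 — Provisional Transfer: [no data-protection impact assessment has been completed? yes] AND [the data relate to criminal convictions? yes] AND [the processing is not necessary for the performance of a contract? yes] → satisfied.
§11.12 — Designated Use: [Class-T Activity (§11.11)? yes] AND [Provisional Transfer (§11.5)? yes] → satisfied.
§11.3 — Registered Use: [not an Assessable Operation (§11.1)? yes] AND [Designated Use (§11.12)? yes] → satisfied.

Yes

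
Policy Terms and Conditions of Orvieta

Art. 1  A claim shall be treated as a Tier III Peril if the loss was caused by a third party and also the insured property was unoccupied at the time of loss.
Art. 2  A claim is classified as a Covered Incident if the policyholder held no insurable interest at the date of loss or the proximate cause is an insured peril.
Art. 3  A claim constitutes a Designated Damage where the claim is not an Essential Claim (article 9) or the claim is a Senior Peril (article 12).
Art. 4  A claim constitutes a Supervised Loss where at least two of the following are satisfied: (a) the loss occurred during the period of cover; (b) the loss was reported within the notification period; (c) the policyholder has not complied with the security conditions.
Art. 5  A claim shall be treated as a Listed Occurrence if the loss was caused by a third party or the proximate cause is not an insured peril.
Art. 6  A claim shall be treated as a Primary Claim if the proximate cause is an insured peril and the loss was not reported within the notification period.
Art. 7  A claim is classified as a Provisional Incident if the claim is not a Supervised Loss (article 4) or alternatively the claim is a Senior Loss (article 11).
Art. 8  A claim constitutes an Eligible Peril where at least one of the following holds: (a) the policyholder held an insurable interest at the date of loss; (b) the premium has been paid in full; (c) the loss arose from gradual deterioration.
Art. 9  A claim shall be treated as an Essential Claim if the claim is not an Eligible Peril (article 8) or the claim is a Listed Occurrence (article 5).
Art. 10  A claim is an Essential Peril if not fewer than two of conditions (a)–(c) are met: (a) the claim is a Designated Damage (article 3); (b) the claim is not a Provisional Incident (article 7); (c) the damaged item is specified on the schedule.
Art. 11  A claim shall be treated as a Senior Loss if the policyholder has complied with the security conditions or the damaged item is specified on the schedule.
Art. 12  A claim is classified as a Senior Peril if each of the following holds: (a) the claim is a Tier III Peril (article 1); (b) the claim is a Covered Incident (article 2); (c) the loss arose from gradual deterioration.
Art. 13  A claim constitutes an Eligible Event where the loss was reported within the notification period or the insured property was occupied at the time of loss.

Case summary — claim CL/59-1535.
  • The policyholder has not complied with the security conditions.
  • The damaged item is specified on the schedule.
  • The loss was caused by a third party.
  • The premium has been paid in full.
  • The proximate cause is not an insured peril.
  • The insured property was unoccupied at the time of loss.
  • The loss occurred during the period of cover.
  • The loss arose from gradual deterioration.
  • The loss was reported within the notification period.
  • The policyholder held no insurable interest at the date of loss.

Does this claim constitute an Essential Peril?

Under article 8: the policyholder held an insurable interest at the date of loss? no; or the premium has been paid in full? yes; or the loss arose from gradual deterioration? yes. So the claim is an Eligible Peril.
Under article 5: the loss was caused by a third party? yes; or the proximate cause is not an insured peril? yes. So the claim is a Listed Occurrence.
Under article 9: not an Eligible Peril (article 8)? no; or Listed Occurrence (article 5)? yes. So the claim is an Essential Claim.
Under article 1: the loss was caused by a third party? yes; and the insured property was unoccupied at the time of loss? yes. So the claim is a Tier III Peril.
Under article 2: the policyholder held no insurable interest at the date of loss? yes; or the proximate cause is an insured peril? no. So the claim is a Covered Incident.
Under article 12: Tier III Peril (article 1)? yes; and Covered Incident (article 2)? yes; and the loss arose from gradual deterioration? yes. So the claim is a Senior Peril.
Under article 3: not an Essential Claim (article 9)? no; or Senior Peril (article 12)? yes. So the claim is a Designated Damage.
Under article 4: the loss occurred during the period of cover? yes; the loss was reported within the notification period? yes; the policyholder has not complied with the security conditions? yes — 3 of 3 hold (need ≥2) → satisfied.
Under article 11: the policyholder has complied with the security conditions? no; or the damaged item is specified on the schedule? yes. So the claim is a Senior Loss.
Under article 7: not a Supervised Loss (article 4)? no; or Senior Loss (article 11)? yes. So the claim is a Provisional Incident.
Under article 10: Designated Damage (article 3)? yes; not a Provisional Incident (article 7)? no; the damaged item is specified on the schedule? yes — 2 of 3 hold (need ≥2) → satisfied.

Yes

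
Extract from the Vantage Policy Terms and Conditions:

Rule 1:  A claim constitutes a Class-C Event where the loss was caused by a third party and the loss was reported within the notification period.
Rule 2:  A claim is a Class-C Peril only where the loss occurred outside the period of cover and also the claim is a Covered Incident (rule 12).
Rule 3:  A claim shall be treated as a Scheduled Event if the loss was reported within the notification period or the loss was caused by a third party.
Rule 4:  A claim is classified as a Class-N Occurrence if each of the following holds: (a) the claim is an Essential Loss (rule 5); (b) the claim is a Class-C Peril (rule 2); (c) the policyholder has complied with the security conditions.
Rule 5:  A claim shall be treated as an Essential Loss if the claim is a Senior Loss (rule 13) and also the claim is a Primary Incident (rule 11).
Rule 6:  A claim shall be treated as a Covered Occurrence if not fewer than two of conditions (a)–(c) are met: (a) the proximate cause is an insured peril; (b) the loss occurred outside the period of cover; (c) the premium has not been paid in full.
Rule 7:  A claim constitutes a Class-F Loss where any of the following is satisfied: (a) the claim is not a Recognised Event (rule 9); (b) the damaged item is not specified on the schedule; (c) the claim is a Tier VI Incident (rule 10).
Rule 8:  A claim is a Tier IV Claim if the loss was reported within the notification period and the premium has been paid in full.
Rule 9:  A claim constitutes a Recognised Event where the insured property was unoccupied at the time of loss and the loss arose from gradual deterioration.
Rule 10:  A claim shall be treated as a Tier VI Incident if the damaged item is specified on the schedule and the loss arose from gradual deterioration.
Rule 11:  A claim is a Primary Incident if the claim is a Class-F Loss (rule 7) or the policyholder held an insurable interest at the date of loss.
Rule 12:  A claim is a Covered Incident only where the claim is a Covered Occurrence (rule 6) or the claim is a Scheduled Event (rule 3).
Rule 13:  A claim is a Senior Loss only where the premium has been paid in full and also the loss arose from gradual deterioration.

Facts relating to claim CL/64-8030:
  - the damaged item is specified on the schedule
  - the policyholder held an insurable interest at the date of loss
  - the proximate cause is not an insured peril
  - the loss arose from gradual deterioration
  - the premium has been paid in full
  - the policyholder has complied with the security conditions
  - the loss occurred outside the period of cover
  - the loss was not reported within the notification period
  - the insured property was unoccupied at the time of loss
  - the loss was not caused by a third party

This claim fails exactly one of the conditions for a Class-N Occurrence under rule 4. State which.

Class-C Peril

Under rule 13: the premium has been paid in full? yes; and the loss arose from gradual deterioration? yes. So the claim is a Senior Loss.
Under rule 9: the insured property was unoccupied at the time of loss? yes; and the loss arose from gradual deterioration? yes. So the claim is a Recognised Event.
Under rule 10: the damaged item is specified on the schedule? yes; and the loss arose from gradual deterioration? yes. So the claim is a Tier VI Incident.
Under rule 7: not a Recognised Event (rule 9)? no; or the damaged item is not specified on the schedule? no; or Tier VI Incident (rule 10)? yes. So the claim is a Class-F Loss.
Under rule 11: Class-F Loss (rule 7)? yes; or the policyholder held an insurable interest at the date of loss? yes. So the claim is a Primary Incident.
Under rule 5: Senior Loss (rule 13)? yes; and Primary Incident (rule 11)? yes. So the claim is an Essential Loss.
Under rule 6: the proximate cause is an insured peril? no; the loss occurred outside the period of cover? yes; the premium has not been paid in full? no — 1 of 3 hold (need ≥2) → not satisfied.
Under rule 3: the loss was reported within the notification period? no; or the loss was caused by a third party? no. So the claim is not a Scheduled Event.
Under rule 12: Covered Occurrence (rule 6)? no; or Scheduled Event (rule 3)? no. So the claim is not a Covered Incident.
Under rule 2: the loss occurred outside the period of cover? yes; and Covered Incident (rule 12)? no. So the claim is not a Class-C Peril.
Under rule 4: Essential Loss (rule 5)? yes; and Class-C Peril (rule 2)? no; and the policyholder has complied with the security conditions? yes. So the claim is not a Class-N Occurrence.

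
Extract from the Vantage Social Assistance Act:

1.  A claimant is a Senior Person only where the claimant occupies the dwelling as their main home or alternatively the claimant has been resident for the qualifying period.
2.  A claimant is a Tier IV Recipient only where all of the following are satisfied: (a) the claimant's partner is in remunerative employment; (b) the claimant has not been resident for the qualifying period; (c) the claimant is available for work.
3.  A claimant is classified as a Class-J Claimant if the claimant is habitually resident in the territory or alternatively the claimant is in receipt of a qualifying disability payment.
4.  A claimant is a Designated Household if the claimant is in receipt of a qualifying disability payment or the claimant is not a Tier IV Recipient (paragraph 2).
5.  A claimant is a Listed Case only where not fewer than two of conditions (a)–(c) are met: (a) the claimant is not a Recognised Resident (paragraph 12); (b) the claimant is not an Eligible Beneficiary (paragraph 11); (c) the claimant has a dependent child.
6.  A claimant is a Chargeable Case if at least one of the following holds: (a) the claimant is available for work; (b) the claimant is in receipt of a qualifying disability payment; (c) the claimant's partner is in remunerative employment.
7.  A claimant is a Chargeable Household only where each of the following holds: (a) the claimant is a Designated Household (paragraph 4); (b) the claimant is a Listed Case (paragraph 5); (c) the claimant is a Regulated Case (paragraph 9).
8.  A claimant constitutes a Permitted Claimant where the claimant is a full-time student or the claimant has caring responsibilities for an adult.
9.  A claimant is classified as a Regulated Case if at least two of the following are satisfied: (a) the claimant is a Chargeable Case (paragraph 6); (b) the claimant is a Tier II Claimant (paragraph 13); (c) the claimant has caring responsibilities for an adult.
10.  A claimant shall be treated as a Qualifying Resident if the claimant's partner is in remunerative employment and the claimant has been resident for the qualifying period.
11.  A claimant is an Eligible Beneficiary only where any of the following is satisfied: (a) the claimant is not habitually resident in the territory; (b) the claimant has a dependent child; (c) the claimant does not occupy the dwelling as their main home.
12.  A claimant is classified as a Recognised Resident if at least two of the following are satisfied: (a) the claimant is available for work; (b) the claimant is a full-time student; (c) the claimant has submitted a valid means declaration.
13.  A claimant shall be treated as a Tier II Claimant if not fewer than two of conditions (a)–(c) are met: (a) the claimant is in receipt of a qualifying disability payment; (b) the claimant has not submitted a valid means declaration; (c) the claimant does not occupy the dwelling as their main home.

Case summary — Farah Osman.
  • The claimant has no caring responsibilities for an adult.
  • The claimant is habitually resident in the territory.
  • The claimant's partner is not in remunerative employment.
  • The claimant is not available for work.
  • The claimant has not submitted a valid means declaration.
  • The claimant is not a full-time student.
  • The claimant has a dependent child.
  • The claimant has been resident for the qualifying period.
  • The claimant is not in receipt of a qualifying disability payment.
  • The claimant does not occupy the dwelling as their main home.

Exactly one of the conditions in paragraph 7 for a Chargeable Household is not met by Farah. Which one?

Regulated Case

Under paragraph 2: the claimant's partner is in remunerative employment? no; and the claimant has not been resident for the qualifying period? no; and the claimant is available for work? no. So the claimant is not a Tier IV Recipient.
Under paragraph 4: the claimant is in receipt of a qualifying disability payment? no; or not a Tier IV Recipient (paragraph 2)? yes. So the claimant is a Designated Household.
Under paragraph 12: the claimant is available for work? no; the claimant is a full-time student? no; the claimant has submitted a valid means declaration? no — 0 of 3 hold (need ≥2) → not satisfied.
Under paragraph 11: the claimant is not habitually resident in the territory? no; or the claimant has a dependent child? yes; or the claimant does not occupy the dwelling as their main home? yes. So the claimant is an Eligible Beneficiary.
Under paragraph 5: not a Recognised Resident (paragraph 12)? yes; not an Eligible Beneficiary (paragraph 11)? no; the claimant has a dependent child? yes — 2 of 3 hold (need ≥2) → satisfied.
Under paragraph 6: the claimant is available for work? no; or the claimant is in receipt of a qualifying disability payment? no; or the claimant's partner is in remunerative employment? no. So the claimant is not a Chargeable Case.
Under paragraph 13: the claimant is in receipt of a qualifying disability payment? no; the claimant has not submitted a valid means declaration? yes; the claimant does not occupy the dwelling as their main home? yes — 2 of 3 hold (need ≥2) → satisfied.
Under paragraph 9: Chargeable Case (paragraph 6)? no; Tier II Claimant (paragraph 13)? yes; the claimant has caring responsibilities for an adult? no — 1 of 3 hold (need ≥2) → not satisfied.
Under paragraph 7: Designated Household (paragraph 4)? yes; and Listed Case (paragraph 5)? yes; and Regulated Case (paragraph 9)? no. So the claimant is not a Chargeable Household.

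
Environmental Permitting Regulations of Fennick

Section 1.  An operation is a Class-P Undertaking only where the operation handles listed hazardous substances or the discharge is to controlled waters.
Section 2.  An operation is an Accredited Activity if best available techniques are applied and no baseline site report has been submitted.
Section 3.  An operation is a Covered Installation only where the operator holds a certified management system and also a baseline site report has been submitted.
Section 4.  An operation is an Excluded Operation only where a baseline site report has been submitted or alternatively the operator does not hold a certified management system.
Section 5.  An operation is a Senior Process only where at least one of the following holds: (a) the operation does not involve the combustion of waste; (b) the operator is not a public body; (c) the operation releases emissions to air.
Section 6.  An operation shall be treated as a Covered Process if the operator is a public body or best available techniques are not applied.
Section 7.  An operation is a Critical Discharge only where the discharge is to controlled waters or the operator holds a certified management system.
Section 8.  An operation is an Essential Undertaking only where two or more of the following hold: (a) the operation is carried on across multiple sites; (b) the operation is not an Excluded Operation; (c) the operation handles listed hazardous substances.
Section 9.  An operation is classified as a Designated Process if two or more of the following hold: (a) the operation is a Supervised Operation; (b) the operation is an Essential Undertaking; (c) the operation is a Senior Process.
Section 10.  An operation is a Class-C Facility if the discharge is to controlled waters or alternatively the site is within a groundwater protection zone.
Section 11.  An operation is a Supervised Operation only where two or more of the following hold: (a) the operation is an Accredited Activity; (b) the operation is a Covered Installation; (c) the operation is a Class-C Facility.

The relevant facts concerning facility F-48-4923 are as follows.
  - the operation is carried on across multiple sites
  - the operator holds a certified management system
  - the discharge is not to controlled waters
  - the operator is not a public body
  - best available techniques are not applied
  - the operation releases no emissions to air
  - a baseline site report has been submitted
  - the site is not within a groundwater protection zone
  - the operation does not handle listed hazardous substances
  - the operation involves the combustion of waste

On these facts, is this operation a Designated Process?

No

section 2 — Accredited Activity: [best available techniques are applied? no] AND [no baseline site report has been submitted? no] → not satisfied.
section 3 — Covered Installation: [the operator holds a certified management system? yes] AND [a baseline site report has been submitted? yes] → satisfied.
section 10 — Class-C Facility: [the discharge is to controlled waters? no] OR [the site is within a groundwater protection zone? no] → not satisfied.
section 11 — Supervised Operation: Accredited Activity (section 2)? no; Covered Installation (section 3)? yes; Class-C Facility (section 10)? no — 1 of 3 hold (need ≥2) → not satisfied.
section 4 — Excluded Operation: [a baseline site report has been submitted? yes] OR [the operator does not hold a certified management system? no] → satisfied.
section 8 — Essential Undertaking: the operation is carried on across multiple sites? yes; not an Excluded Operation (section 4)? no; the operation handles listed hazardous substances? no — 1 of 3 hold (need ≥2) → not satisfied.
section 5 — Senior Process: [the operation does not involve the combustion of waste? no] OR [the operator is not a public body? yes] OR [the operation releases emissions to air? no] → satisfied.
section 9 — Designated Process: Supervised Operation (section 11)? no; Essential Undertaking (section 8)? no; Senior Process (section 5)? yes — 1 of 3 hold (need ≥2) → not satisfied.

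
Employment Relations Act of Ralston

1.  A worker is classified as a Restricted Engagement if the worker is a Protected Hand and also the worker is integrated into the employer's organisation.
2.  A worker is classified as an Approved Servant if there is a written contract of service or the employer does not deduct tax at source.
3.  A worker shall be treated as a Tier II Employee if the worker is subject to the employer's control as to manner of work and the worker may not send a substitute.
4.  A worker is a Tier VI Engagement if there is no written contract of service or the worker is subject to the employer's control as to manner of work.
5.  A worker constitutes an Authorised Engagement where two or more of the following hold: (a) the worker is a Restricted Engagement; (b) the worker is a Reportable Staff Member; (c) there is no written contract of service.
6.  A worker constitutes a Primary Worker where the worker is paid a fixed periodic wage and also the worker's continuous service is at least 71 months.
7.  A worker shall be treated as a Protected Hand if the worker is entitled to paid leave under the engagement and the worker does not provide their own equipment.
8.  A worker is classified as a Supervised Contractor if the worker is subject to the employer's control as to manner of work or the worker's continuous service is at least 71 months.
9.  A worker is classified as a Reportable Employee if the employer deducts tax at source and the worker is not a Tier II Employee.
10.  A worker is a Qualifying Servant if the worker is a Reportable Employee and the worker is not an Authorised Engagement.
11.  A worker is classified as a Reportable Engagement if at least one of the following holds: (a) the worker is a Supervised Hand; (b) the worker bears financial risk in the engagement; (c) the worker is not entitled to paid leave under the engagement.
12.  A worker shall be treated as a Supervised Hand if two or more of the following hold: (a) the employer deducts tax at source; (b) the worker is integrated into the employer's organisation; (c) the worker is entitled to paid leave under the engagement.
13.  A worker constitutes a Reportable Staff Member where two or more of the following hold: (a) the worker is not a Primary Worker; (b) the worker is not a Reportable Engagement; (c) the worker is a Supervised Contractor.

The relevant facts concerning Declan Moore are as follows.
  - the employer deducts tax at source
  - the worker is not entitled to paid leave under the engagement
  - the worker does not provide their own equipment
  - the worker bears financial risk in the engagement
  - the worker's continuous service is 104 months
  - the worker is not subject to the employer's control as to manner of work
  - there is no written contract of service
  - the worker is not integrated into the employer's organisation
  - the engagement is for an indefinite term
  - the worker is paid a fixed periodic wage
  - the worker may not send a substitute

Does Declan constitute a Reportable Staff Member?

No

paragraph 6 — Primary Worker: [the worker is paid a fixed periodic wage? yes] AND [worker's continuous service: 104 months ≥ 71 months? yes] → satisfied.
paragraph 12 — Supervised Hand: the employer deducts tax at source? yes; the worker is integrated into the employer's organisation? no; the worker is entitled to paid leave under the engagement? no — 1 of 3 hold (need ≥2) → not satisfied.
paragraph 11 — Reportable Engagement: [Supervised Hand (paragraph 12)? no] OR [the worker bears financial risk in the engagement? yes] OR [the worker is not entitled to paid leave under the engagement? yes] → satisfied.
paragraph 8 — Supervised Contractor: [the worker is subject to the employer's control as to manner of work? no] OR [worker's continuous service: 104 months ≥ 71 months? yes] → satisfied.
paragraph 13 — Reportable Staff Member: not a Primary Worker (paragraph 6)? no; not a Reportable Engagement (paragraph 11)? no; Supervised Contractor (paragraph 8)? yes — 1 of 3 hold (need ≥2) → not satisfied.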